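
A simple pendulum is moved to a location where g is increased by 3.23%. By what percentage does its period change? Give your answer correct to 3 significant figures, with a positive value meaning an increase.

T ∝ 1/√g, so T'/T = 1/√(1.032) = 0.9842.
Percentage change in T = (0.9842 − 1) × 100% = -1.58%.

-1.58%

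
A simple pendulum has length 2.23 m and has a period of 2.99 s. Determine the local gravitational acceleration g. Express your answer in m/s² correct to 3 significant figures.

9.85 m/s²

From T = 2π√(L/g), g = 4π²L/T² = 4π² × 2.23/2.990² = 9.85 m/s².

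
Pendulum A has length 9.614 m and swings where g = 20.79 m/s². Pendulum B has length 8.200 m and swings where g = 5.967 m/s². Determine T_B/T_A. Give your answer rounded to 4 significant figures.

T = 2π√(L/g), so T_B/T_A = √((L_B/g_B)/(L_A/g_A)) = √((8.200/5.967)/(9.614/20.79)) = 1.724.

1.724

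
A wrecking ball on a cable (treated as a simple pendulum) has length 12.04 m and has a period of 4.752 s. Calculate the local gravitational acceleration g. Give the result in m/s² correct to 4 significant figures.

21.05 m/s²

From T = 2π√(L/g), g = 4π²L/T² = 4π² × 12.04/4.7520² = 21.05 m/s².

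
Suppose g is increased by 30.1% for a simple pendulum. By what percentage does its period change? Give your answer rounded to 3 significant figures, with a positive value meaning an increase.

T ∝ 1/√g, so T'/T = 1/√(1.301) = 0.8767.
Percentage change in T = (0.8767 − 1) × 100% = -12.3%.

-12.3%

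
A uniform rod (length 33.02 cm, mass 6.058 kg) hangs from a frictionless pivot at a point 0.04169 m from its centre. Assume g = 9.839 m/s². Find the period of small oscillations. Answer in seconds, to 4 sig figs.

For a physical pendulum T = 2π√(I/(mgd)), with d = 0.041690 m from pivot to centre of mass.
I_cm = mL²/12 = 6.058 × 0.3302²/12 = 0.055043 kg·m²; I = I_cm + md² = 0.055043 + 6.058 × 0.041690² = 0.065572 kg·m².
T = 2π√(0.065572/(6.058 × 9.839 × 0.041690)) = 1.021 s.

1.021 s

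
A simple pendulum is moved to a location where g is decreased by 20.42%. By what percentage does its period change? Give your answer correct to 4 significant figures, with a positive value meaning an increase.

12.10%

T ∝ 1/√g, so T'/T = 1/√(0.79580) = 1.1210.
Percentage change in T = (1.1210 − 1) × 100% = 12.10%.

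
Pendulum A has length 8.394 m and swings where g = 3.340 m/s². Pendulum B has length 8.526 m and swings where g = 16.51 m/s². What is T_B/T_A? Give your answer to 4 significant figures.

0.4533

T = 2π√(L/g), so T_B/T_A = √((L_B/g_B)/(L_A/g_A)) = √((8.526/16.51)/(8.394/3.340)) = 0.4533.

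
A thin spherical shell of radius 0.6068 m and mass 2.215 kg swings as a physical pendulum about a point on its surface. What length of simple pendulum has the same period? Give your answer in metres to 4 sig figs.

1.011 m

The equivalent simple-pendulum length is L_eq = I/(md), where I is about the pivot and d = 0.60680 m.
I_cm = (2/3)mR² = 0.54372 kg·m², so I = I_cm + md² = 0.54372 + 0.81558 = 1.3593 kg·m².
L_eq = 1.3593/(2.215 × 0.60680) = 1.011 m.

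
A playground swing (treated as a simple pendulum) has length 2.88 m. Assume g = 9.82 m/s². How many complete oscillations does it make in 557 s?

T = 2π√(L/g) = 2π√(2.88/9.82) = 3.403 s.
Number of complete oscillations = ⌊557/3.403⌋ = ⌊163.7⌋ = 163.

163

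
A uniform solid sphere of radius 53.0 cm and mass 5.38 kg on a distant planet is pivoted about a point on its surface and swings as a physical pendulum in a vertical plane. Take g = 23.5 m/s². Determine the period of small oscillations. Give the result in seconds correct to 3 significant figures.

1.12 s

I_cm = (2/5)mr² = 0.6045 kg·m². The pivot is at distance d = 0.530 m from the centre of mass.
By the parallel-axis theorem, I = I_cm + md² = 0.6045 + 1.511 = 2.116 kg·m².
T = 2π√(I/(mgd)) = 2π√(2.116/(5.38 × 23.5 × 0.530)) = 1.12 s.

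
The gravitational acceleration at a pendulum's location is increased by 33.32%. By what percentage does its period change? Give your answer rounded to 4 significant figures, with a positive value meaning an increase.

-13.39%

T ∝ 1/√g, so T'/T = 1/√(1.3332) = 0.86607.
Percentage change in T = (0.86607 − 1) × 100% = -13.39%.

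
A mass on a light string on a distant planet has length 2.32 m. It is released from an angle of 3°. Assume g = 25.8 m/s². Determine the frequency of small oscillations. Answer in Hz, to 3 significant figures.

T = 2π√(L/g) = 2π√(2.32/25.8) = 1.884 s, so f = 1/T = 0.531 Hz.

0.531 Hz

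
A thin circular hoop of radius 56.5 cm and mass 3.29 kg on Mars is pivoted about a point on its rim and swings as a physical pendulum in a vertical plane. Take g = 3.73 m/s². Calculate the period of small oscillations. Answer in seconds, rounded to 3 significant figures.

I_cm = mr² = 1.050 kg·m². The pivot is at distance d = 0.565 m from the centre of mass.
By the parallel-axis theorem, I = I_cm + md² = 1.050 + 1.050 = 2.101 kg·m².
T = 2π√(I/(mgd)) = 2π√(2.101/(3.29 × 3.73 × 0.565)) = 3.46 s.

3.46 s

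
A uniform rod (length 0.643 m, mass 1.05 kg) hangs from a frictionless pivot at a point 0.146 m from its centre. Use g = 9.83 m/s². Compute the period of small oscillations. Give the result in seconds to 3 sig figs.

1.24 s

For a physical pendulum T = 2π√(I/(mgd)), with d = 0.1460 m from pivot to centre of mass.
I_cm = mL²/12 = 1.05 × 0.643²/12 = 0.03618 kg·m²; I = I_cm + md² = 0.03618 + 1.05 × 0.1460² = 0.05856 kg·m².
T = 2π√(0.05856/(1.05 × 9.83 × 0.1460)) = 1.24 s.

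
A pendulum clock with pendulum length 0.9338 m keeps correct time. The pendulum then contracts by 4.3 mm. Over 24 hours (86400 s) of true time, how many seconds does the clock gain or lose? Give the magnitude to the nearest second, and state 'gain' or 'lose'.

gain 200 s

T ∝ √L, so T'/T = √(0.92950/0.9338) = 0.997695.
In 86400 s of true time the clock registers 86400/0.997695 = 86599.6 s, so it gains 200 s.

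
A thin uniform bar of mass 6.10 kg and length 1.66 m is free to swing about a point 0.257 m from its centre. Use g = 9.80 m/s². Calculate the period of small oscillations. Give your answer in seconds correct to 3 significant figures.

2.15 s

For a physical pendulum T = 2π√(I/(mgd)), with d = 0.2570 m from pivot to centre of mass.
I_cm = mL²/12 = 6.10 × 1.66²/12 = 1.401 kg·m²; I = I_cm + md² = 1.401 + 6.10 × 0.2570² = 1.804 kg·m².
T = 2π√(1.804/(6.10 × 9.80 × 0.2570)) = 2.15 s.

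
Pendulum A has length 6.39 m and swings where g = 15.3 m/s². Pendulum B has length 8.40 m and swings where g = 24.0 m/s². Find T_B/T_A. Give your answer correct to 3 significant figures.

T = 2π√(L/g), so T_B/T_A = √((L_B/g_B)/(L_A/g_A)) = √((8.40/24.0)/(6.39/15.3)) = 0.915.

0.915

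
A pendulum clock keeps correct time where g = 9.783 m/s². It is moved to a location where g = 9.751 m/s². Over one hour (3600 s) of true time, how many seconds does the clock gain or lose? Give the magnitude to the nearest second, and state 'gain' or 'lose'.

lose 6 s

The clock's period scales as T ∝ 1/√g, so T'/T = √(9.783/9.751) = 1.00164.
In 3600 s of true time the clock registers 3600/1.00164 = 3594.1 s, so it loses 6 s.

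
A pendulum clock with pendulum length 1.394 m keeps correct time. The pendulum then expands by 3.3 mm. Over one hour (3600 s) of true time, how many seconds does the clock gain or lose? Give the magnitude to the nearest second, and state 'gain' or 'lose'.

T ∝ √L, so T'/T = √(1.39730/1.394) = 1.00118.
In 3600 s of true time the clock registers 3600/1.00118 = 3595.7 s, so it loses 4 s.

lose 4 s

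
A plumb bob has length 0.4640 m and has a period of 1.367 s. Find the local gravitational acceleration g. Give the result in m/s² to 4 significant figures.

9.803 m/s²

From T = 2π√(L/g), g = 4π²L/T² = 4π² × 0.4640/1.3670² = 9.803 m/s².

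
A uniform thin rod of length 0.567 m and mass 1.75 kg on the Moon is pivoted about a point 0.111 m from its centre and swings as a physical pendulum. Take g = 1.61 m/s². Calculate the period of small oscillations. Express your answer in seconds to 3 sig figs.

For a physical pendulum T = 2π√(I/(mgd)), with d = 0.1110 m from pivot to centre of mass.
I_cm = mL²/12 = 1.75 × 0.567²/12 = 0.04688 kg·m²; I = I_cm + md² = 0.04688 + 1.75 × 0.1110² = 0.06845 kg·m².
T = 2π√(0.06845/(1.75 × 1.61 × 0.1110)) = 2.94 s.

2.94 s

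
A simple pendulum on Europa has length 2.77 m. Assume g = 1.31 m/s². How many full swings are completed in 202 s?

T = 2π√(L/g) = 2π√(2.77/1.31) = 9.137 s.
Number of complete oscillations = ⌊202/9.137⌋ = ⌊22.11⌋ = 22.

22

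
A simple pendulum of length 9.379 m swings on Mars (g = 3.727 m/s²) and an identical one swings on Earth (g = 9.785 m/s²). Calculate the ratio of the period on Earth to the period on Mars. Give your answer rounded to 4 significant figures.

T ∝ 1/√g, so T₂/T₁ = √(g₁/g₂) = √(3.727/9.785) = 0.6172.

0.6172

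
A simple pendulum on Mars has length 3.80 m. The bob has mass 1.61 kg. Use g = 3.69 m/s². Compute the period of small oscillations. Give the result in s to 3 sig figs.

T = 2π√(L/g) = 2π√(3.80/3.69) = 2π × 1.015 = 6.38 s.

6.38 s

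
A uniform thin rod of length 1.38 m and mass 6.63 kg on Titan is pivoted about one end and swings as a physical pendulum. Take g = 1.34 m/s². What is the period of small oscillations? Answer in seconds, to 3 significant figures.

5.21 s

For a physical pendulum T = 2π√(I/(mgd)), with d = 0.6900 m from pivot to centre of mass.
I_cm = mL²/12 = 6.63 × 1.38²/12 = 1.052 kg·m²; I = I_cm + md² = 1.052 + 6.63 × 0.6900² = 4.209 kg·m².
T = 2π√(4.209/(6.63 × 1.34 × 0.6900)) = 5.21 s.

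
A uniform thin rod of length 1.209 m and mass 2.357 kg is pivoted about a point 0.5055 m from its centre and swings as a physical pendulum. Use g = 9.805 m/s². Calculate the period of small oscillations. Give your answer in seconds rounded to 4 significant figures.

1.734 s

For a physical pendulum T = 2π√(I/(mgd)), with d = 0.50550 m from pivot to centre of mass.
I_cm = mL²/12 = 2.357 × 1.209²/12 = 0.28710 kg·m²; I = I_cm + md² = 0.28710 + 2.357 × 0.50550² = 0.88938 kg·m².
T = 2π√(0.88938/(2.357 × 9.805 × 0.50550)) = 1.734 s.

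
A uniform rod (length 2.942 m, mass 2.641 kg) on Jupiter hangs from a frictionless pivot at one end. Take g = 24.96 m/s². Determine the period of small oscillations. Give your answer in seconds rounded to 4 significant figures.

1.761 s

For a physical pendulum T = 2π√(I/(mgd)), with d = 1.4710 m from pivot to centre of mass.
I_cm = mL²/12 = 2.641 × 2.942²/12 = 1.9049 kg·m²; I = I_cm + md² = 1.9049 + 2.641 × 1.4710² = 7.6196 kg·m².
T = 2π√(7.6196/(2.641 × 24.96 × 1.4710)) = 1.761 s.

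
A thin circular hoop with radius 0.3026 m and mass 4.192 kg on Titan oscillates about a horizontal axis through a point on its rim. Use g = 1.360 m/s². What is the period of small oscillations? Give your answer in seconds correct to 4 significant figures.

4.191 s

I_cm = mr² = 0.38385 kg·m². The pivot is at distance d = 0.3026 m from the centre of mass.
By the parallel-axis theorem, I = I_cm + md² = 0.38385 + 0.38385 = 0.76770 kg·m².
T = 2π√(I/(mgd)) = 2π√(0.76770/(4.192 × 1.360 × 0.3026)) = 4.191 s.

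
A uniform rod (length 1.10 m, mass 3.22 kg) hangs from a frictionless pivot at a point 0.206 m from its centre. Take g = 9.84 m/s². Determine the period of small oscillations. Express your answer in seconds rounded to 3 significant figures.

1.67 s

For a physical pendulum T = 2π√(I/(mgd)), with d = 0.2060 m from pivot to centre of mass.
I_cm = mL²/12 = 3.22 × 1.10²/12 = 0.3247 kg·m²; I = I_cm + md² = 0.3247 + 3.22 × 0.2060² = 0.4613 kg·m².
T = 2π√(0.4613/(3.22 × 9.84 × 0.2060)) = 1.67 s.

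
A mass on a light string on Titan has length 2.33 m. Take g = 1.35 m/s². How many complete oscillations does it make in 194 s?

23

T = 2π√(L/g) = 2π√(2.33/1.35) = 8.255 s.
Number of complete oscillations = ⌊194/8.255⌋ = ⌊23.50⌋ = 23.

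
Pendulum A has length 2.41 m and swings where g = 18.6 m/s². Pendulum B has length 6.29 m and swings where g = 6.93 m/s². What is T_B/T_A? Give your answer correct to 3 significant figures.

T = 2π√(L/g), so T_B/T_A = √((L_B/g_B)/(L_A/g_A)) = √((6.29/6.93)/(2.41/18.6)) = 2.65.

2.65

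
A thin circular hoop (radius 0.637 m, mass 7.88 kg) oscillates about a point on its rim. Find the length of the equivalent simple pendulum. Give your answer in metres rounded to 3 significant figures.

1.27 m

The equivalent simple-pendulum length is L_eq = I/(md), where I is about the pivot and d = 0.6370 m.
I_cm = mR² = 3.197 kg·m², so I = I_cm + md² = 3.197 + 3.197 = 6.395 kg·m².
L_eq = 6.395/(7.88 × 0.6370) = 1.27 m.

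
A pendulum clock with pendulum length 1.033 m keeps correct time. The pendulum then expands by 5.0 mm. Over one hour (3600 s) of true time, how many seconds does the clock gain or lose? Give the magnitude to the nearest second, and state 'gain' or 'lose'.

lose 9 s

T ∝ √L, so T'/T = √(1.03800/1.033) = 1.00242.
In 3600 s of true time the clock registers 3600/1.00242 = 3591.3 s, so it loses 9 s.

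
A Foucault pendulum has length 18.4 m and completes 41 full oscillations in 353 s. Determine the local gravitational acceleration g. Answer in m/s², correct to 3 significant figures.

T = 353/41 = 8.610 s.
From T = 2π√(L/g), g = 4π²L/T² = 4π² × 18.4/8.610² = 9.80 m/s².

9.80 m/s²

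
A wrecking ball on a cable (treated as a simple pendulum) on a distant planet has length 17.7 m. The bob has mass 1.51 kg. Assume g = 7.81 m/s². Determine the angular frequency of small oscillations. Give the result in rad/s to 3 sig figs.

ω = √(g/L) = √(7.81/17.7) = 0.664 rad/s.

0.664 rad/s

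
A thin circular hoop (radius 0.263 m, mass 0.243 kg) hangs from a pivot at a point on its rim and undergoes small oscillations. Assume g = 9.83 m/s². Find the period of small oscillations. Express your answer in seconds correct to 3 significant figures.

1.45 s

I_cm = mr² = 0.01681 kg·m². The pivot is at distance d = 0.263 m from the centre of mass.
By the parallel-axis theorem, I = I_cm + md² = 0.01681 + 0.01681 = 0.03362 kg·m².
T = 2π√(I/(mgd)) = 2π√(0.03362/(0.243 × 9.83 × 0.263)) = 1.45 s.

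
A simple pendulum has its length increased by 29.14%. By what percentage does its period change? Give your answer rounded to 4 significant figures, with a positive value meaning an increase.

T ∝ √L, so T'/T = √(1.2914) = 1.1364.
Percentage change in T = (1.1364 − 1) × 100% = 13.64%.

13.64%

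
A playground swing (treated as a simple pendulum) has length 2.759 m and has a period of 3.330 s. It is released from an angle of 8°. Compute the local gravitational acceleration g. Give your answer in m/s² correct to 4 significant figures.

9.823 m/s²

From T = 2π√(L/g), g = 4π²L/T² = 4π² × 2.759/3.3300² = 9.823 m/s².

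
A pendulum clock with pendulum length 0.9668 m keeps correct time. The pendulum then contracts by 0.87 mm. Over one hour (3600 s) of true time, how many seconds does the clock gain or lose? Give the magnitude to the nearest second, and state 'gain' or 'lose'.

T ∝ √L, so T'/T = √(0.96593/0.9668) = 0.999550.
In 3600 s of true time the clock registers 3600/0.999550 = 3601.6 s, so it gains 2 s.

gain 2 s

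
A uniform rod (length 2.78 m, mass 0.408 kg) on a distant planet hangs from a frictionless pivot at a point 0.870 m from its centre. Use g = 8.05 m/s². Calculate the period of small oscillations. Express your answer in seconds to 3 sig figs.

2.81 s

For a physical pendulum T = 2π√(I/(mgd)), with d = 0.8700 m from pivot to centre of mass.
I_cm = mL²/12 = 0.408 × 2.78²/12 = 0.2628 kg·m²; I = I_cm + md² = 0.2628 + 0.408 × 0.8700² = 0.5716 kg·m².
T = 2π√(0.5716/(0.408 × 8.05 × 0.8700)) = 2.81 s.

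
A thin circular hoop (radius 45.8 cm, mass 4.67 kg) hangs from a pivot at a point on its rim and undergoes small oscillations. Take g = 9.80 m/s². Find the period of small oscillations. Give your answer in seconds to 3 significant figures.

I_cm = mr² = 0.9796 kg·m². The pivot is at distance d = 0.458 m from the centre of mass.
By the parallel-axis theorem, I = I_cm + md² = 0.9796 + 0.9796 = 1.959 kg·m².
T = 2π√(I/(mgd)) = 2π√(1.959/(4.67 × 9.80 × 0.458)) = 1.92 s.

1.92 s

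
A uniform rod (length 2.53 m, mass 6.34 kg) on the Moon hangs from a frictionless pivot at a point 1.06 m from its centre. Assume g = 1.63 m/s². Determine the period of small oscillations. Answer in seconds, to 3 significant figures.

For a physical pendulum T = 2π√(I/(mgd)), with d = 1.060 m from pivot to centre of mass.
I_cm = mL²/12 = 6.34 × 2.53²/12 = 3.382 kg·m²; I = I_cm + md² = 3.382 + 6.34 × 1.060² = 10.51 kg·m².
T = 2π√(10.51/(6.34 × 1.63 × 1.060)) = 6.15 s.

6.15 s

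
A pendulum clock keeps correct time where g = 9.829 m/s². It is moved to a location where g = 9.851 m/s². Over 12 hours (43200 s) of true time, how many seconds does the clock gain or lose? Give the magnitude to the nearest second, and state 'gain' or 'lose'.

gain 48 s

The clock's period scales as T ∝ 1/√g, so T'/T = √(9.829/9.851) = 0.998883.
In 43200 s of true time the clock registers 43200/0.998883 = 43248.3 s, so it gains 48 s.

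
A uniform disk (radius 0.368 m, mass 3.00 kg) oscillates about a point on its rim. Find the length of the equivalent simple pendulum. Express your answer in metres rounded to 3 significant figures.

The equivalent simple-pendulum length is L_eq = I/(md), where I is about the pivot and d = 0.3680 m.
I_cm = ½mR² = 0.2031 kg·m², so I = I_cm + md² = 0.2031 + 0.4063 = 0.6094 kg·m².
L_eq = 0.6094/(3.00 × 0.3680) = 0.552 m.

0.552 m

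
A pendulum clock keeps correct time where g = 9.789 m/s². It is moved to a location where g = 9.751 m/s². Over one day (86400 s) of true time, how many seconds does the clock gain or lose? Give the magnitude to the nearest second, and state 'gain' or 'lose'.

The clock's period scales as T ∝ 1/√g, so T'/T = √(9.789/9.751) = 1.00195.
In 86400 s of true time the clock registers 86400/1.00195 = 86232.1 s, so it loses 168 s.

lose 168 s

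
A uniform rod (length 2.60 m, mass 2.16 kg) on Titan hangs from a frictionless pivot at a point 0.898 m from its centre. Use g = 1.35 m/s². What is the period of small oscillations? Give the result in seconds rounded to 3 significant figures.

6.68 s

For a physical pendulum T = 2π√(I/(mgd)), with d = 0.8980 m from pivot to centre of mass.
I_cm = mL²/12 = 2.16 × 2.60²/12 = 1.217 kg·m²; I = I_cm + md² = 1.217 + 2.16 × 0.8980² = 2.959 kg·m².
T = 2π√(2.959/(2.16 × 1.35 × 0.8980)) = 6.68 s.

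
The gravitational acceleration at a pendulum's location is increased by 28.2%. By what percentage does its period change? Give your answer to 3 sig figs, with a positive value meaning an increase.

-11.7%

T ∝ 1/√g, so T'/T = 1/√(1.282) = 0.8832.
Percentage change in T = (0.8832 − 1) × 100% = -11.7%.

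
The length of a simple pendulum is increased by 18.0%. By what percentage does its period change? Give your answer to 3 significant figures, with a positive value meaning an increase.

8.63%

T ∝ √L, so T'/T = √(1.180) = 1.086.
Percentage change in T = (1.086 − 1) × 100% = 8.63%.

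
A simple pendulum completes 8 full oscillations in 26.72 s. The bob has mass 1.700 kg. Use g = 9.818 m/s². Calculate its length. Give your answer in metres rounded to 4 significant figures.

2.774 m

T = 26.72/8 = 3.3400 s.
From T = 2π√(L/g), L = gT²/(4π²) = 9.818 × 3.3400²/(4π²) = 2.774 m.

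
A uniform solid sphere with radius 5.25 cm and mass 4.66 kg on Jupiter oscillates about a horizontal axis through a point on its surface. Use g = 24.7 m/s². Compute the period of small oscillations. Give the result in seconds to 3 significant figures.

I_cm = (2/5)mr² = 0.005138 kg·m². The pivot is at distance d = 0.0525 m from the centre of mass.
By the parallel-axis theorem, I = I_cm + md² = 0.005138 + 0.01284 = 0.01798 kg·m².
T = 2π√(I/(mgd)) = 2π√(0.01798/(4.66 × 24.7 × 0.0525)) = 0.343 s.

0.343 s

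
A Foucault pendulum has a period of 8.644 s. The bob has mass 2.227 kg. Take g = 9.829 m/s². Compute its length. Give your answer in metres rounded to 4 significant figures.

From T = 2π√(L/g), L = gT²/(4π²) = 9.829 × 8.6440²/(4π²) = 18.60 m.

18.60 m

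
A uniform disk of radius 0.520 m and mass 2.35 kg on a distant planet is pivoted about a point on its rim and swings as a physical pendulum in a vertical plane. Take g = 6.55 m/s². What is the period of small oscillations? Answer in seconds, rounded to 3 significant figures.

2.17 s

I_cm = ½mr² = 0.3177 kg·m². The pivot is at distance d = 0.520 m from the centre of mass.
By the parallel-axis theorem, I = I_cm + md² = 0.3177 + 0.6354 = 0.9532 kg·m².
T = 2π√(I/(mgd)) = 2π√(0.9532/(2.35 × 6.55 × 0.520)) = 2.17 s.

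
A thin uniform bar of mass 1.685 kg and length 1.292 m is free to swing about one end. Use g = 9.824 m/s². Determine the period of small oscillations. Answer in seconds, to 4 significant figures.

For a physical pendulum T = 2π√(I/(mgd)), with d = 0.64600 m from pivot to centre of mass.
I_cm = mL²/12 = 1.685 × 1.292²/12 = 0.23439 kg·m²; I = I_cm + md² = 0.23439 + 1.685 × 0.64600² = 0.93757 kg·m².
T = 2π√(0.93757/(1.685 × 9.824 × 0.64600)) = 1.860 s.

1.860 s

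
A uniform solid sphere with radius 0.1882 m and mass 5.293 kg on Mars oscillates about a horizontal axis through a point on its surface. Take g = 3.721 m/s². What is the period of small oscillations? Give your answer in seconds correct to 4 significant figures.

1.672 s

I_cm = (2/5)mr² = 0.074990 kg·m². The pivot is at distance d = 0.1882 m from the centre of mass.
By the parallel-axis theorem, I = I_cm + md² = 0.074990 + 0.18747 = 0.26246 kg·m².
T = 2π√(I/(mgd)) = 2π√(0.26246/(5.293 × 3.721 × 0.1882)) = 1.672 s.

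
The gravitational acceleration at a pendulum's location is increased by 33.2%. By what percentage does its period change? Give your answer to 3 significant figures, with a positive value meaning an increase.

-13.4%

T ∝ 1/√g, so T'/T = 1/√(1.332) = 0.8665.
Percentage change in T = (0.8665 − 1) × 100% = -13.4%.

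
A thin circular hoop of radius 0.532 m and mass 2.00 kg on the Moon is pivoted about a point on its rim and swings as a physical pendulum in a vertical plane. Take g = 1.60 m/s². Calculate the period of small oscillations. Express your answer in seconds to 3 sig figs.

I_cm = mr² = 0.5660 kg·m². The pivot is at distance d = 0.532 m from the centre of mass.
By the parallel-axis theorem, I = I_cm + md² = 0.5660 + 0.5660 = 1.132 kg·m².
T = 2π√(I/(mgd)) = 2π√(1.132/(2.00 × 1.60 × 0.532)) = 5.12 s.

5.12 s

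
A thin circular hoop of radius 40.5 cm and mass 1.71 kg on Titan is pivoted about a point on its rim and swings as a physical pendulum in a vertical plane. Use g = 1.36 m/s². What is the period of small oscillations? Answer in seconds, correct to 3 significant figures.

I_cm = mr² = 0.2805 kg·m². The pivot is at distance d = 0.405 m from the centre of mass.
By the parallel-axis theorem, I = I_cm + md² = 0.2805 + 0.2805 = 0.5610 kg·m².
T = 2π√(I/(mgd)) = 2π√(0.5610/(1.71 × 1.36 × 0.405)) = 4.85 s.

4.85 s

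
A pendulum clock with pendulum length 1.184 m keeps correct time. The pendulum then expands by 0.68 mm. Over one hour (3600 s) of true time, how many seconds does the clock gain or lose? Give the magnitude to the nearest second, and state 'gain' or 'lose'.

lose 1 s

T ∝ √L, so T'/T = √(1.18468/1.184) = 1.00029.
In 3600 s of true time the clock registers 3600/1.00029 = 3599.0 s, so it loses 1 s.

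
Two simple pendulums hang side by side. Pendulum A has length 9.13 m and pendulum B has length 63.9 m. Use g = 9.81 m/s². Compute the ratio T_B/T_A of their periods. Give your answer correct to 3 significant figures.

2.65

T ∝ √L, so T_B/T_A = √(L_B/L_A) = √(63.9/9.13) = 2.65.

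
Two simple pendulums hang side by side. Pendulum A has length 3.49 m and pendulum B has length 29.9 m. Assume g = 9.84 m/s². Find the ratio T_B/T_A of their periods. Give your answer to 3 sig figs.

2.93

T ∝ √L, so T_B/T_A = √(L_B/L_A) = √(29.9/3.49) = 2.93.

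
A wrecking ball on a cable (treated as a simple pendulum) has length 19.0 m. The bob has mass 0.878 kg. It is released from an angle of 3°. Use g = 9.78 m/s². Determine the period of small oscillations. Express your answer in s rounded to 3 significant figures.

8.76 s

T = 2π√(L/g) = 2π√(19.0/9.78) = 2π × 1.394 = 8.76 s.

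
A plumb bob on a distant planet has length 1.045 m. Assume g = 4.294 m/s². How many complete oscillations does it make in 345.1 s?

111

T = 2π√(L/g) = 2π√(1.045/4.294) = 3.0996 s.
Number of complete oscillations = ⌊345.1/3.0996⌋ = ⌊111.34⌋ = 111.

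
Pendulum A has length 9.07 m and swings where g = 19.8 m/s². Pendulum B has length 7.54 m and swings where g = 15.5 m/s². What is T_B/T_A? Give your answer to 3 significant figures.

T = 2π√(L/g), so T_B/T_A = √((L_B/g_B)/(L_A/g_A)) = √((7.54/15.5)/(9.07/19.8)) = 1.03.

1.03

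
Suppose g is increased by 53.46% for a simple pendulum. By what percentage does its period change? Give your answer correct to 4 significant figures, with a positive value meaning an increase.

-19.28%

T ∝ 1/√g, so T'/T = 1/√(1.5346) = 0.80724.
Percentage change in T = (0.80724 − 1) × 100% = -19.28%.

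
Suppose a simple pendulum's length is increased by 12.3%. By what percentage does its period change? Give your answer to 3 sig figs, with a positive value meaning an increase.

5.97%

T ∝ √L, so T'/T = √(1.123) = 1.060.
Percentage change in T = (1.060 − 1) × 100% = 5.97%.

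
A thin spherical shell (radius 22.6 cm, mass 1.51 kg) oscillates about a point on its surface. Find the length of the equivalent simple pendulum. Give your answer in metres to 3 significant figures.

The equivalent simple-pendulum length is L_eq = I/(md), where I is about the pivot and d = 0.2260 m.
I_cm = (2/3)mR² = 0.05142 kg·m², so I = I_cm + md² = 0.05142 + 0.07712 = 0.1285 kg·m².
L_eq = 0.1285/(1.51 × 0.2260) = 0.377 m.

0.377 m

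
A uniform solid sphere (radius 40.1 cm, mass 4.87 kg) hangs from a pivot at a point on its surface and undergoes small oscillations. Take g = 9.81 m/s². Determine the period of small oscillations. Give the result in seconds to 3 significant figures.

I_cm = (2/5)mr² = 0.3132 kg·m². The pivot is at distance d = 0.401 m from the centre of mass.
By the parallel-axis theorem, I = I_cm + md² = 0.3132 + 0.7831 = 1.096 kg·m².
T = 2π√(I/(mgd)) = 2π√(1.096/(4.87 × 9.81 × 0.401)) = 1.50 s.

1.50 s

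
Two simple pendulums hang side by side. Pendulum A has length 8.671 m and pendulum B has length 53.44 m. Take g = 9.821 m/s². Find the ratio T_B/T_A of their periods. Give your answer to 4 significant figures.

2.483

T ∝ √L, so T_B/T_A = √(L_B/L_A) = √(53.44/8.671) = 2.483.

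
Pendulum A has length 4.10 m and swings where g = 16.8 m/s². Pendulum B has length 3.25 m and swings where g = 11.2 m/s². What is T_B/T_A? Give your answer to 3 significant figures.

T = 2π√(L/g), so T_B/T_A = √((L_B/g_B)/(L_A/g_A)) = √((3.25/11.2)/(4.10/16.8)) = 1.09.

1.09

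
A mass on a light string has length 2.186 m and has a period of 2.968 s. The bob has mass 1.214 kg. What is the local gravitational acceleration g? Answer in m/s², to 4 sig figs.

From T = 2π√(L/g), g = 4π²L/T² = 4π² × 2.186/2.9680² = 9.797 m/s².

9.797 m/s²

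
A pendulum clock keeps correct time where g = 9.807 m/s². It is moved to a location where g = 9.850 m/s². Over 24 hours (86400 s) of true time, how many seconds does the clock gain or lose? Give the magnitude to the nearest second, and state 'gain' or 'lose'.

gain 189 s

The clock's period scales as T ∝ 1/√g, so T'/T = √(9.807/9.850) = 0.997815.
In 86400 s of true time the clock registers 86400/0.997815 = 86589.2 s, so it gains 189 s.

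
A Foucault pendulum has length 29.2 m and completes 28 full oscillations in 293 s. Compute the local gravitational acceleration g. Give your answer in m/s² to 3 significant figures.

10.5 m/s²

T = 293/28 = 10.46 s.
From T = 2π√(L/g), g = 4π²L/T² = 4π² × 29.2/10.46² = 10.5 m/s².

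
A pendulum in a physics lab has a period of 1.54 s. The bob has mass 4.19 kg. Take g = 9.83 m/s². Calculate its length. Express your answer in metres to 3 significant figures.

From T = 2π√(L/g), L = gT²/(4π²) = 9.83 × 1.540²/(4π²) = 0.591 m.

0.591 m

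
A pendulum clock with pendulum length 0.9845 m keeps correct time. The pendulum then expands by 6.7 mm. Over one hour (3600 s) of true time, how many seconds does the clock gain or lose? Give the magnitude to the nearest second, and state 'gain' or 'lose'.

lose 12 s

T ∝ √L, so T'/T = √(0.99120/0.9845) = 1.00340.
In 3600 s of true time the clock registers 3600/1.00340 = 3587.8 s, so it loses 12 s.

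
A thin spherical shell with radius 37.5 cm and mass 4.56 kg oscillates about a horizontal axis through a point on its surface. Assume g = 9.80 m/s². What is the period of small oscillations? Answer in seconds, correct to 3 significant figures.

1.59 s

I_cm = (2/3)mr² = 0.4275 kg·m². The pivot is at distance d = 0.375 m from the centre of mass.
By the parallel-axis theorem, I = I_cm + md² = 0.4275 + 0.6412 = 1.069 kg·m².
T = 2π√(I/(mgd)) = 2π√(1.069/(4.56 × 9.80 × 0.375)) = 1.59 s.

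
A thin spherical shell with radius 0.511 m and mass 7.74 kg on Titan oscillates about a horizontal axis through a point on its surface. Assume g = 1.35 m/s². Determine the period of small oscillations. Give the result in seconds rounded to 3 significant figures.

4.99 s

I_cm = (2/3)mr² = 1.347 kg·m². The pivot is at distance d = 0.511 m from the centre of mass.
By the parallel-axis theorem, I = I_cm + md² = 1.347 + 2.021 = 3.368 kg·m².
T = 2π√(I/(mgd)) = 2π√(3.368/(7.74 × 1.35 × 0.511)) = 4.99 s.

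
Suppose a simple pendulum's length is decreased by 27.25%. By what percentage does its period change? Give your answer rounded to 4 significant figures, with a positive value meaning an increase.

T ∝ √L, so T'/T = √(0.72750) = 0.85294.
Percentage change in T = (0.85294 − 1) × 100% = -14.71%.

-14.71%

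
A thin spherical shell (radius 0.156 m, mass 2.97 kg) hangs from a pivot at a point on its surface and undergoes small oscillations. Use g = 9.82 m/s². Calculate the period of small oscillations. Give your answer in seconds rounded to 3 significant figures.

1.02 s

I_cm = (2/3)mr² = 0.04819 kg·m². The pivot is at distance d = 0.156 m from the centre of mass.
By the parallel-axis theorem, I = I_cm + md² = 0.04819 + 0.07228 = 0.1205 kg·m².
T = 2π√(I/(mgd)) = 2π√(0.1205/(2.97 × 9.82 × 0.156)) = 1.02 s.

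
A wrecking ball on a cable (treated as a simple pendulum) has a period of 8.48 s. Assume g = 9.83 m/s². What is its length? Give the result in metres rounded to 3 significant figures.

17.9 m

From T = 2π√(L/g), L = gT²/(4π²) = 9.83 × 8.480²/(4π²) = 17.9 m.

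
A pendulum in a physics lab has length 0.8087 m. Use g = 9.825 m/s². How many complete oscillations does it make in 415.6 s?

230

T = 2π√(L/g) = 2π√(0.8087/9.825) = 1.8026 s.
Number of complete oscillations = ⌊415.6/1.8026⌋ = ⌊230.55⌋ = 230.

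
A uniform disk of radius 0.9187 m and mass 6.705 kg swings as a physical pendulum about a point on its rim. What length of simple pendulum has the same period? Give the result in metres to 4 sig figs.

1.378 m

The equivalent simple-pendulum length is L_eq = I/(md), where I is about the pivot and d = 0.91870 m.
I_cm = ½mR² = 2.8295 kg·m², so I = I_cm + md² = 2.8295 + 5.6591 = 8.4886 kg·m².
L_eq = 8.4886/(6.705 × 0.91870) = 1.378 m.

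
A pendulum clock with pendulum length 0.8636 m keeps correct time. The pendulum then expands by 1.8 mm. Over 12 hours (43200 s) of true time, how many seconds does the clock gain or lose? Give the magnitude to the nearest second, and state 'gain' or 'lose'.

T ∝ √L, so T'/T = √(0.86540/0.8636) = 1.00104.
In 43200 s of true time the clock registers 43200/1.00104 = 43155.0 s, so it loses 45 s.

lose 45 s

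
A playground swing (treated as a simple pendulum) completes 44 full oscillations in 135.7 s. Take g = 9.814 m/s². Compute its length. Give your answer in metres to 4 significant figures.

T = 135.7/44 = 3.0841 s.
From T = 2π√(L/g), L = gT²/(4π²) = 9.814 × 3.0841²/(4π²) = 2.365 m.

2.365 m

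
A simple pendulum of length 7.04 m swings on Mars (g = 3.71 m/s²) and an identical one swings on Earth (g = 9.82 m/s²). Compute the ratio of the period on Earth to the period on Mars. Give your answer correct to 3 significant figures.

0.615

T ∝ 1/√g, so T₂/T₁ = √(g₁/g₂) = √(3.71/9.82) = 0.615.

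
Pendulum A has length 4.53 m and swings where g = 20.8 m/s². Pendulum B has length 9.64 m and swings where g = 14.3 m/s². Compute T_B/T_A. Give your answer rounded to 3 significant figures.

T = 2π√(L/g), so T_B/T_A = √((L_B/g_B)/(L_A/g_A)) = √((9.64/14.3)/(4.53/20.8)) = 1.76.

1.76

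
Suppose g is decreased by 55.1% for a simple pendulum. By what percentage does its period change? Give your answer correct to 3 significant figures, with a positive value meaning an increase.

T ∝ 1/√g, so T'/T = 1/√(0.4490) = 1.492.
Percentage change in T = (1.492 − 1) × 100% = 49.2%.

49.2%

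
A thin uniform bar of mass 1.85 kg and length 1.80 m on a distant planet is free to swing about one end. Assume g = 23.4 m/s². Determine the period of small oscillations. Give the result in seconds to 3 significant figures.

1.42 s

For a physical pendulum T = 2π√(I/(mgd)), with d = 0.9000 m from pivot to centre of mass.
I_cm = mL²/12 = 1.85 × 1.80²/12 = 0.4995 kg·m²; I = I_cm + md² = 0.4995 + 1.85 × 0.9000² = 1.998 kg·m².
T = 2π√(1.998/(1.85 × 23.4 × 0.9000)) = 1.42 s.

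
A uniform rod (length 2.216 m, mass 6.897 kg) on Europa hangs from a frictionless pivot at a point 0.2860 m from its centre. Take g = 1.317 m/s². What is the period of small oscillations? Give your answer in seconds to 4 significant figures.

For a physical pendulum T = 2π√(I/(mgd)), with d = 0.28600 m from pivot to centre of mass.
I_cm = mL²/12 = 6.897 × 2.216²/12 = 2.8224 kg·m²; I = I_cm + md² = 2.8224 + 6.897 × 0.28600² = 3.3865 kg·m².
T = 2π√(3.3865/(6.897 × 1.317 × 0.28600)) = 7.174 s.

7.174 s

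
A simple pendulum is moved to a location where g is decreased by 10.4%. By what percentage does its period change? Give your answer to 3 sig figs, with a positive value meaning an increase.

T ∝ 1/√g, so T'/T = 1/√(0.8960) = 1.056.
Percentage change in T = (1.056 − 1) × 100% = 5.64%.

5.64%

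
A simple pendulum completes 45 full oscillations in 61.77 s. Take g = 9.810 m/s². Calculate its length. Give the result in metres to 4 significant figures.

0.4682 m

T = 61.77/45 = 1.3727 s.
From T = 2π√(L/g), L = gT²/(4π²) = 9.810 × 1.3727²/(4π²) = 0.4682 m.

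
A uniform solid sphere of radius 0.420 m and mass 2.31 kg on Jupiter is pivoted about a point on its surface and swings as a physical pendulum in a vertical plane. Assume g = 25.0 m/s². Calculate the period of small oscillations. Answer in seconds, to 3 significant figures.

0.964 s

I_cm = (2/5)mr² = 0.1630 kg·m². The pivot is at distance d = 0.420 m from the centre of mass.
By the parallel-axis theorem, I = I_cm + md² = 0.1630 + 0.4075 = 0.5705 kg·m².
T = 2π√(I/(mgd)) = 2π√(0.5705/(2.31 × 25.0 × 0.420)) = 0.964 s.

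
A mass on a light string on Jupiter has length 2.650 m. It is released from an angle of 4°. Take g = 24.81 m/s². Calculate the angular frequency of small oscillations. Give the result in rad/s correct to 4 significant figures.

ω = √(g/L) = √(24.81/2.650) = 3.060 rad/s.

3.060 rad/s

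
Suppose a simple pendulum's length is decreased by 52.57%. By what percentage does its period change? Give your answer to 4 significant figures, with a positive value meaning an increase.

-31.13%

T ∝ √L, so T'/T = √(0.47430) = 0.68869.
Percentage change in T = (0.68869 − 1) × 100% = -31.13%.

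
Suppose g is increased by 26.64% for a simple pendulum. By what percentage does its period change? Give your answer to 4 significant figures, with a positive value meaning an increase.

-11.14%

T ∝ 1/√g, so T'/T = 1/√(1.2664) = 0.88862.
Percentage change in T = (0.88862 − 1) × 100% = -11.14%.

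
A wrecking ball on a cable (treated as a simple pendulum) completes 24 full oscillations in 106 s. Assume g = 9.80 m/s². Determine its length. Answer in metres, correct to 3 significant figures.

T = 106/24 = 4.417 s.
From T = 2π√(L/g), L = gT²/(4π²) = 9.80 × 4.417²/(4π²) = 4.84 m.

4.84 m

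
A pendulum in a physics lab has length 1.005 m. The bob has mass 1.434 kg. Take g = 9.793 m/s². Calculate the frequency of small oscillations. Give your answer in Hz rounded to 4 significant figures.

0.4968 Hz

T = 2π√(L/g) = 2π√(1.005/9.793) = 2.0128 s, so f = 1/T = 0.4968 Hz.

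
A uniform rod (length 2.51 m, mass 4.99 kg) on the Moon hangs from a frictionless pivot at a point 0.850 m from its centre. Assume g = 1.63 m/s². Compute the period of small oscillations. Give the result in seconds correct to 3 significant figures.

For a physical pendulum T = 2π√(I/(mgd)), with d = 0.8500 m from pivot to centre of mass.
I_cm = mL²/12 = 4.99 × 2.51²/12 = 2.620 kg·m²; I = I_cm + md² = 2.620 + 4.99 × 0.8500² = 6.225 kg·m².
T = 2π√(6.225/(4.99 × 1.63 × 0.8500)) = 5.96 s.

5.96 s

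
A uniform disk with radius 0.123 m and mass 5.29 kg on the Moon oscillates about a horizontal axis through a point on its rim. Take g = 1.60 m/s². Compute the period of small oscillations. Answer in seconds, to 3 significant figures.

I_cm = ½mr² = 0.04002 kg·m². The pivot is at distance d = 0.123 m from the centre of mass.
By the parallel-axis theorem, I = I_cm + md² = 0.04002 + 0.08003 = 0.1200 kg·m².
T = 2π√(I/(mgd)) = 2π√(0.1200/(5.29 × 1.60 × 0.123)) = 2.13 s.

2.13 s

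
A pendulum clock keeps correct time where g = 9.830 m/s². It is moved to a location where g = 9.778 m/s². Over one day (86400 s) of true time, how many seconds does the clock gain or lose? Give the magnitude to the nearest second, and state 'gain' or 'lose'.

lose 229 s

The clock's period scales as T ∝ 1/√g, so T'/T = √(9.830/9.778) = 1.00266.
In 86400 s of true time the clock registers 86400/1.00266 = 86171.2 s, so it loses 229 s.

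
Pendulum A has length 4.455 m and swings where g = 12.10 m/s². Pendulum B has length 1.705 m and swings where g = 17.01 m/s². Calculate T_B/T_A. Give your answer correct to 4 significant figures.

0.5218

T = 2π√(L/g), so T_B/T_A = √((L_B/g_B)/(L_A/g_A)) = √((1.705/17.01)/(4.455/12.10)) = 0.5218.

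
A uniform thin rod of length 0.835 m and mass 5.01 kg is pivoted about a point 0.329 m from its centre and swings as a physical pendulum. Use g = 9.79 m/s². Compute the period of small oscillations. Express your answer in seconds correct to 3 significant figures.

For a physical pendulum T = 2π√(I/(mgd)), with d = 0.3290 m from pivot to centre of mass.
I_cm = mL²/12 = 5.01 × 0.835²/12 = 0.2911 kg·m²; I = I_cm + md² = 0.2911 + 5.01 × 0.3290² = 0.8334 kg·m².
T = 2π√(0.8334/(5.01 × 9.79 × 0.3290)) = 1.43 s.

1.43 s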